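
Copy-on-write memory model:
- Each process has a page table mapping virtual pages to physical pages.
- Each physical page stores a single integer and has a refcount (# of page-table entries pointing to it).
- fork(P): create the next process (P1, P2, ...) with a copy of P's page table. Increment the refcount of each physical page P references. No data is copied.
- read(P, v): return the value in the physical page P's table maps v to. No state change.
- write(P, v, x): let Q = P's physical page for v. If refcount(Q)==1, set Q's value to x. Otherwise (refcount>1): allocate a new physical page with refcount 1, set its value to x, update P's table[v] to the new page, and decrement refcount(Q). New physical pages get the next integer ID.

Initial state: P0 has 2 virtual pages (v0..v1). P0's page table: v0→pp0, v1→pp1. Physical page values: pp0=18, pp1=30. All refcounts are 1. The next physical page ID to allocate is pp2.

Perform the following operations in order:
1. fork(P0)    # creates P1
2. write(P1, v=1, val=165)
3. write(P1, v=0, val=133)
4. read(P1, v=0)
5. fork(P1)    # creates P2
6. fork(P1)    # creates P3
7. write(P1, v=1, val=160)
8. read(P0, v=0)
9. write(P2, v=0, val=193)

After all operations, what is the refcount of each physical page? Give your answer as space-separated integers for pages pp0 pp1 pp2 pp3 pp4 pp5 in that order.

Answer: 1 1 2 2 1 1

Derivation:
Op 1: fork(P0) -> P1. 2 ppages; refcounts: pp0:2 pp1:2
Op 2: write(P1, v1, 165). refcount(pp1)=2>1 -> COPY to pp2. 3 ppages; refcounts: pp0:2 pp1:1 pp2:1
Op 3: write(P1, v0, 133). refcount(pp0)=2>1 -> COPY to pp3. 4 ppages; refcounts: pp0:1 pp1:1 pp2:1 pp3:1
Op 4: read(P1, v0) -> 133. No state change.
Op 5: fork(P1) -> P2. 4 ppages; refcounts: pp0:1 pp1:1 pp2:2 pp3:2
Op 6: fork(P1) -> P3. 4 ppages; refcounts: pp0:1 pp1:1 pp2:3 pp3:3
Op 7: write(P1, v1, 160). refcount(pp2)=3>1 -> COPY to pp4. 5 ppages; refcounts: pp0:1 pp1:1 pp2:2 pp3:3 pp4:1
Op 8: read(P0, v0) -> 18. No state change.
Op 9: write(P2, v0, 193). refcount(pp3)=3>1 -> COPY to pp5. 6 ppages; refcounts: pp0:1 pp1:1 pp2:2 pp3:2 pp4:1 pp5:1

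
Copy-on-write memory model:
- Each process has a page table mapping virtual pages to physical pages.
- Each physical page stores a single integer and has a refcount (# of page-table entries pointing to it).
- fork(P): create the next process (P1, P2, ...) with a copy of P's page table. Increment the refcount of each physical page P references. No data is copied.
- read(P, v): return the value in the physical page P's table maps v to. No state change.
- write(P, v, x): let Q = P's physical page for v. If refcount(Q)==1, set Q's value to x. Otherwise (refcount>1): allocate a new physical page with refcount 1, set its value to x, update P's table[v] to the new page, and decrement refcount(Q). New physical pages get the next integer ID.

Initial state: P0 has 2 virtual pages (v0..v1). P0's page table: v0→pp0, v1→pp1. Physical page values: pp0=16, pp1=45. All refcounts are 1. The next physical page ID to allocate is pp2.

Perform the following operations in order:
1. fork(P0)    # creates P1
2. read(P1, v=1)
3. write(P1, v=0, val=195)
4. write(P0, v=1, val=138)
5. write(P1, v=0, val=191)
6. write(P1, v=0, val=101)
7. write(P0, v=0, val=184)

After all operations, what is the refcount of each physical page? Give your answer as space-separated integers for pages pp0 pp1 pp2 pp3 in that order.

Op 1: fork(P0) -> P1. 2 ppages; refcounts: pp0:2 pp1:2
Op 2: read(P1, v1) -> 45. No state change.
Op 3: write(P1, v0, 195). refcount(pp0)=2>1 -> COPY to pp2. 3 ppages; refcounts: pp0:1 pp1:2 pp2:1
Op 4: write(P0, v1, 138). refcount(pp1)=2>1 -> COPY to pp3. 4 ppages; refcounts: pp0:1 pp1:1 pp2:1 pp3:1
Op 5: write(P1, v0, 191). refcount(pp2)=1 -> write in place. 4 ppages; refcounts: pp0:1 pp1:1 pp2:1 pp3:1
Op 6: write(P1, v0, 101). refcount(pp2)=1 -> write in place. 4 ppages; refcounts: pp0:1 pp1:1 pp2:1 pp3:1
Op 7: write(P0, v0, 184). refcount(pp0)=1 -> write in place. 4 ppages; refcounts: pp0:1 pp1:1 pp2:1 pp3:1

Answer: 1 1 1 1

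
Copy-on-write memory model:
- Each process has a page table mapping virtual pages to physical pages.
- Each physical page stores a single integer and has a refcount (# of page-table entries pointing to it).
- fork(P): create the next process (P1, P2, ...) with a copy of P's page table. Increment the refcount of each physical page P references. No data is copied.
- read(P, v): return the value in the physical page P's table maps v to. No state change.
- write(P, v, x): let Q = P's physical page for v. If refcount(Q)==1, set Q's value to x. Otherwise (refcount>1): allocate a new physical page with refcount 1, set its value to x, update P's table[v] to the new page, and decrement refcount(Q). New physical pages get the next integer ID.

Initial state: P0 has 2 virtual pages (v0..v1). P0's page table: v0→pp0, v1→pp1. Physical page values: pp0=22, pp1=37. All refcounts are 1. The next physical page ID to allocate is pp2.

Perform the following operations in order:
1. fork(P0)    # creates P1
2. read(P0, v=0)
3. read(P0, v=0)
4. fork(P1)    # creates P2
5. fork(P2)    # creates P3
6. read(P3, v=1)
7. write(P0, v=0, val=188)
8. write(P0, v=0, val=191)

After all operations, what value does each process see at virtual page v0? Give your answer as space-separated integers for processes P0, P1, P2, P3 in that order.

Op 1: fork(P0) -> P1. 2 ppages; refcounts: pp0:2 pp1:2
Op 2: read(P0, v0) -> 22. No state change.
Op 3: read(P0, v0) -> 22. No state change.
Op 4: fork(P1) -> P2. 2 ppages; refcounts: pp0:3 pp1:3
Op 5: fork(P2) -> P3. 2 ppages; refcounts: pp0:4 pp1:4
Op 6: read(P3, v1) -> 37. No state change.
Op 7: write(P0, v0, 188). refcount(pp0)=4>1 -> COPY to pp2. 3 ppages; refcounts: pp0:3 pp1:4 pp2:1
Op 8: write(P0, v0, 191). refcount(pp2)=1 -> write in place. 3 ppages; refcounts: pp0:3 pp1:4 pp2:1
P0: v0 -> pp2 = 191
P1: v0 -> pp0 = 22
P2: v0 -> pp0 = 22
P3: v0 -> pp0 = 22

Answer: 191 22 22 22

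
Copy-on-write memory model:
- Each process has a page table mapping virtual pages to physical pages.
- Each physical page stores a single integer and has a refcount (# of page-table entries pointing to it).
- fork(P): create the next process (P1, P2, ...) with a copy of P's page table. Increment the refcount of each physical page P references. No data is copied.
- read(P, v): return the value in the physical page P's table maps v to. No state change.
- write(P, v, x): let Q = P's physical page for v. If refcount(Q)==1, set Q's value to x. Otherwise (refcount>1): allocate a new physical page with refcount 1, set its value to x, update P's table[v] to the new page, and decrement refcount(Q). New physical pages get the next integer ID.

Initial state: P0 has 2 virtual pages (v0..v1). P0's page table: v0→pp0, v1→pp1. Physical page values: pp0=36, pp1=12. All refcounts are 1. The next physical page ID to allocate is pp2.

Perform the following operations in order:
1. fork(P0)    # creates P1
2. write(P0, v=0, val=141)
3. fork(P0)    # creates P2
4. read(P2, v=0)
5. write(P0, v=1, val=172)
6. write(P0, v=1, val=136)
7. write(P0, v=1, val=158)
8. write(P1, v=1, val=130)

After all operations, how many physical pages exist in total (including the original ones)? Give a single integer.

Op 1: fork(P0) -> P1. 2 ppages; refcounts: pp0:2 pp1:2
Op 2: write(P0, v0, 141). refcount(pp0)=2>1 -> COPY to pp2. 3 ppages; refcounts: pp0:1 pp1:2 pp2:1
Op 3: fork(P0) -> P2. 3 ppages; refcounts: pp0:1 pp1:3 pp2:2
Op 4: read(P2, v0) -> 141. No state change.
Op 5: write(P0, v1, 172). refcount(pp1)=3>1 -> COPY to pp3. 4 ppages; refcounts: pp0:1 pp1:2 pp2:2 pp3:1
Op 6: write(P0, v1, 136). refcount(pp3)=1 -> write in place. 4 ppages; refcounts: pp0:1 pp1:2 pp2:2 pp3:1
Op 7: write(P0, v1, 158). refcount(pp3)=1 -> write in place. 4 ppages; refcounts: pp0:1 pp1:2 pp2:2 pp3:1
Op 8: write(P1, v1, 130). refcount(pp1)=2>1 -> COPY to pp4. 5 ppages; refcounts: pp0:1 pp1:1 pp2:2 pp3:1 pp4:1

Answer: 5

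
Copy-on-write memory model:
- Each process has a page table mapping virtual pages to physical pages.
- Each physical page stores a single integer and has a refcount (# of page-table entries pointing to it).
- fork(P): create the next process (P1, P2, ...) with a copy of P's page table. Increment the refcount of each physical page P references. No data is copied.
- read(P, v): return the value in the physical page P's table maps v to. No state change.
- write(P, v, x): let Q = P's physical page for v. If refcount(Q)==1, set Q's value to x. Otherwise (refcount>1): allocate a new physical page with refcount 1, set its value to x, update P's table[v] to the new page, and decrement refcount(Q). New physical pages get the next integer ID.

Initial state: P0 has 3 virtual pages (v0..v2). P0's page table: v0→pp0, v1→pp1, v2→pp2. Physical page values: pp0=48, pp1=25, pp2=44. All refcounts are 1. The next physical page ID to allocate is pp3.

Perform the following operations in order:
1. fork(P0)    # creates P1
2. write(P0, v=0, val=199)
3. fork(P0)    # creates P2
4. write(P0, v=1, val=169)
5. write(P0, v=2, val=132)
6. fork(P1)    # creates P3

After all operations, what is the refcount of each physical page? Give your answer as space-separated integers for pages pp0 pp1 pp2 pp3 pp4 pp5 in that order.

Answer: 2 3 3 2 1 1

Derivation:
Op 1: fork(P0) -> P1. 3 ppages; refcounts: pp0:2 pp1:2 pp2:2
Op 2: write(P0, v0, 199). refcount(pp0)=2>1 -> COPY to pp3. 4 ppages; refcounts: pp0:1 pp1:2 pp2:2 pp3:1
Op 3: fork(P0) -> P2. 4 ppages; refcounts: pp0:1 pp1:3 pp2:3 pp3:2
Op 4: write(P0, v1, 169). refcount(pp1)=3>1 -> COPY to pp4. 5 ppages; refcounts: pp0:1 pp1:2 pp2:3 pp3:2 pp4:1
Op 5: write(P0, v2, 132). refcount(pp2)=3>1 -> COPY to pp5. 6 ppages; refcounts: pp0:1 pp1:2 pp2:2 pp3:2 pp4:1 pp5:1
Op 6: fork(P1) -> P3. 6 ppages; refcounts: pp0:2 pp1:3 pp2:3 pp3:2 pp4:1 pp5:1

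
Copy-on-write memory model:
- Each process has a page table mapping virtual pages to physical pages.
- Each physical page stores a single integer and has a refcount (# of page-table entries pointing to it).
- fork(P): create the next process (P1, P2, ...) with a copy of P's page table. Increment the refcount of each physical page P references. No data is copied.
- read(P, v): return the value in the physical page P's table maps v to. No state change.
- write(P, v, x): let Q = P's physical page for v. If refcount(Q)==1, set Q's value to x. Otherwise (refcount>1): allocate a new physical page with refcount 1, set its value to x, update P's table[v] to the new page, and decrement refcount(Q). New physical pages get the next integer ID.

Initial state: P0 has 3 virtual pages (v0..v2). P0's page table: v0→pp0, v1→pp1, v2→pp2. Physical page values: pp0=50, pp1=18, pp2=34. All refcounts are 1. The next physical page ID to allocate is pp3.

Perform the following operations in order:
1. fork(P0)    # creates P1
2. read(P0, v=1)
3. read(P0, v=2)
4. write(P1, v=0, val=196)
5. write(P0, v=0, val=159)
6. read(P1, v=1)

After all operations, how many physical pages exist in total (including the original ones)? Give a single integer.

Op 1: fork(P0) -> P1. 3 ppages; refcounts: pp0:2 pp1:2 pp2:2
Op 2: read(P0, v1) -> 18. No state change.
Op 3: read(P0, v2) -> 34. No state change.
Op 4: write(P1, v0, 196). refcount(pp0)=2>1 -> COPY to pp3. 4 ppages; refcounts: pp0:1 pp1:2 pp2:2 pp3:1
Op 5: write(P0, v0, 159). refcount(pp0)=1 -> write in place. 4 ppages; refcounts: pp0:1 pp1:2 pp2:2 pp3:1
Op 6: read(P1, v1) -> 18. No state change.

Answer: 4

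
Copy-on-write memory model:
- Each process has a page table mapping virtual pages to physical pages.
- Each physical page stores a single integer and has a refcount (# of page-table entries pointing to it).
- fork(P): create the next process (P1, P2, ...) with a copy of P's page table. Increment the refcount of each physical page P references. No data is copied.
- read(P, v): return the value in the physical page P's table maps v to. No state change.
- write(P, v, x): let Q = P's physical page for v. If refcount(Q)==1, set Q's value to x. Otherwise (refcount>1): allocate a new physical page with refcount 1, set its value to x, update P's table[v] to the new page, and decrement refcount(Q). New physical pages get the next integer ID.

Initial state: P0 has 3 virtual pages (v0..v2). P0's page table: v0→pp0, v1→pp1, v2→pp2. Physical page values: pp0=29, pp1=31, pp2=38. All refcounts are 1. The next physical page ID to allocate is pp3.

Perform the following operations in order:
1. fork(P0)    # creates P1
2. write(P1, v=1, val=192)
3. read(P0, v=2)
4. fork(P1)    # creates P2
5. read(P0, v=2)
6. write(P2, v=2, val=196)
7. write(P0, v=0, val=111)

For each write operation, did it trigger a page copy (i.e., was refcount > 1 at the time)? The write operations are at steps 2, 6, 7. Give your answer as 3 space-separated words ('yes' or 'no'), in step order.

Op 1: fork(P0) -> P1. 3 ppages; refcounts: pp0:2 pp1:2 pp2:2
Op 2: write(P1, v1, 192). refcount(pp1)=2>1 -> COPY to pp3. 4 ppages; refcounts: pp0:2 pp1:1 pp2:2 pp3:1
Op 3: read(P0, v2) -> 38. No state change.
Op 4: fork(P1) -> P2. 4 ppages; refcounts: pp0:3 pp1:1 pp2:3 pp3:2
Op 5: read(P0, v2) -> 38. No state change.
Op 6: write(P2, v2, 196). refcount(pp2)=3>1 -> COPY to pp4. 5 ppages; refcounts: pp0:3 pp1:1 pp2:2 pp3:2 pp4:1
Op 7: write(P0, v0, 111). refcount(pp0)=3>1 -> COPY to pp5. 6 ppages; refcounts: pp0:2 pp1:1 pp2:2 pp3:2 pp4:1 pp5:1

yes yes yes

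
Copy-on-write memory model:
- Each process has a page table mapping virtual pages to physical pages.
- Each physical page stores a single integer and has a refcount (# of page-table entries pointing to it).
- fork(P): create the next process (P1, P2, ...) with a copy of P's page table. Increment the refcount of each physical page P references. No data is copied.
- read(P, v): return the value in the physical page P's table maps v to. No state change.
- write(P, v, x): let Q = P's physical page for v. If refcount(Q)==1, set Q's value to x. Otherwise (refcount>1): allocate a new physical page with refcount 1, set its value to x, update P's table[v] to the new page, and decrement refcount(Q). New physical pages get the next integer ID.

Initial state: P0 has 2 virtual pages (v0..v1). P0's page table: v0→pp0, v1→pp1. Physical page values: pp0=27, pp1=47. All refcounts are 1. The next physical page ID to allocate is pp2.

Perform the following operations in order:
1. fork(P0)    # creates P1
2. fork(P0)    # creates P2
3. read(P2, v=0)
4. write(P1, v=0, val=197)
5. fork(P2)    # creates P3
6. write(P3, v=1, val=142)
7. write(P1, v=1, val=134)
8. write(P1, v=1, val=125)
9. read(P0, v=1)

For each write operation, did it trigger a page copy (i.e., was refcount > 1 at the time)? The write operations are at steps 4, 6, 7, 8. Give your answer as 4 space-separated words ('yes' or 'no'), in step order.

Op 1: fork(P0) -> P1. 2 ppages; refcounts: pp0:2 pp1:2
Op 2: fork(P0) -> P2. 2 ppages; refcounts: pp0:3 pp1:3
Op 3: read(P2, v0) -> 27. No state change.
Op 4: write(P1, v0, 197). refcount(pp0)=3>1 -> COPY to pp2. 3 ppages; refcounts: pp0:2 pp1:3 pp2:1
Op 5: fork(P2) -> P3. 3 ppages; refcounts: pp0:3 pp1:4 pp2:1
Op 6: write(P3, v1, 142). refcount(pp1)=4>1 -> COPY to pp3. 4 ppages; refcounts: pp0:3 pp1:3 pp2:1 pp3:1
Op 7: write(P1, v1, 134). refcount(pp1)=3>1 -> COPY to pp4. 5 ppages; refcounts: pp0:3 pp1:2 pp2:1 pp3:1 pp4:1
Op 8: write(P1, v1, 125). refcount(pp4)=1 -> write in place. 5 ppages; refcounts: pp0:3 pp1:2 pp2:1 pp3:1 pp4:1
Op 9: read(P0, v1) -> 47. No state change.

yes yes yes no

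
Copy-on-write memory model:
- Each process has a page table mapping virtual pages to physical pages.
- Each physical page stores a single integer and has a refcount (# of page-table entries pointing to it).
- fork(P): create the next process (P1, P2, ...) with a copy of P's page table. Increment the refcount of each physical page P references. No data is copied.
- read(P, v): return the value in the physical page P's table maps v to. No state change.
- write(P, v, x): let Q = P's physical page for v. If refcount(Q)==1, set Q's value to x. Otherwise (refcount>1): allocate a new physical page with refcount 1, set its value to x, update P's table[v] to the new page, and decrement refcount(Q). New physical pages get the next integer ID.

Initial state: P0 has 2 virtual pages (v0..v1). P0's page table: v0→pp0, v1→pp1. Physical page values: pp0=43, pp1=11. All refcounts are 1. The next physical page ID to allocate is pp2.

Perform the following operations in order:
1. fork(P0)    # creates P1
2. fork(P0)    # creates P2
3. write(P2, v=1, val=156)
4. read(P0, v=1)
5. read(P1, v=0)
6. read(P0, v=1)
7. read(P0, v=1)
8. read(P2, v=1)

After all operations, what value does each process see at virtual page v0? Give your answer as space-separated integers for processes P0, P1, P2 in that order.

Answer: 43 43 43

Derivation:
Op 1: fork(P0) -> P1. 2 ppages; refcounts: pp0:2 pp1:2
Op 2: fork(P0) -> P2. 2 ppages; refcounts: pp0:3 pp1:3
Op 3: write(P2, v1, 156). refcount(pp1)=3>1 -> COPY to pp2. 3 ppages; refcounts: pp0:3 pp1:2 pp2:1
Op 4: read(P0, v1) -> 11. No state change.
Op 5: read(P1, v0) -> 43. No state change.
Op 6: read(P0, v1) -> 11. No state change.
Op 7: read(P0, v1) -> 11. No state change.
Op 8: read(P2, v1) -> 156. No state change.
P0: v0 -> pp0 = 43
P1: v0 -> pp0 = 43
P2: v0 -> pp0 = 43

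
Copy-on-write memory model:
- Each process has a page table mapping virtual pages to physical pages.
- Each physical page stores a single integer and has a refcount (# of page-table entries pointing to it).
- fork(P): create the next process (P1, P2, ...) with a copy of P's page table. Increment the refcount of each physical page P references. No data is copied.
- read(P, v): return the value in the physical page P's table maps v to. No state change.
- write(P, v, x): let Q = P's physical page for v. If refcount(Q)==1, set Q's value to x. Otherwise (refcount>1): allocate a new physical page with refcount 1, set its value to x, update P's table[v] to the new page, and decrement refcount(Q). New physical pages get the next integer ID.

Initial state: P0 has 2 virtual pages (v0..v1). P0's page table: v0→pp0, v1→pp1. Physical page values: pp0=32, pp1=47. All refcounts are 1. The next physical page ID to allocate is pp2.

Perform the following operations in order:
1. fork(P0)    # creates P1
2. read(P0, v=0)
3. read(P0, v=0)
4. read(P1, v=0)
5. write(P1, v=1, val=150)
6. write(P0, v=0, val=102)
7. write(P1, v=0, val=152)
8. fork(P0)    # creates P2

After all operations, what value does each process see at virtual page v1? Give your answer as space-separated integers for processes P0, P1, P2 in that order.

Op 1: fork(P0) -> P1. 2 ppages; refcounts: pp0:2 pp1:2
Op 2: read(P0, v0) -> 32. No state change.
Op 3: read(P0, v0) -> 32. No state change.
Op 4: read(P1, v0) -> 32. No state change.
Op 5: write(P1, v1, 150). refcount(pp1)=2>1 -> COPY to pp2. 3 ppages; refcounts: pp0:2 pp1:1 pp2:1
Op 6: write(P0, v0, 102). refcount(pp0)=2>1 -> COPY to pp3. 4 ppages; refcounts: pp0:1 pp1:1 pp2:1 pp3:1
Op 7: write(P1, v0, 152). refcount(pp0)=1 -> write in place. 4 ppages; refcounts: pp0:1 pp1:1 pp2:1 pp3:1
Op 8: fork(P0) -> P2. 4 ppages; refcounts: pp0:1 pp1:2 pp2:1 pp3:2
P0: v1 -> pp1 = 47
P1: v1 -> pp2 = 150
P2: v1 -> pp1 = 47

Answer: 47 150 47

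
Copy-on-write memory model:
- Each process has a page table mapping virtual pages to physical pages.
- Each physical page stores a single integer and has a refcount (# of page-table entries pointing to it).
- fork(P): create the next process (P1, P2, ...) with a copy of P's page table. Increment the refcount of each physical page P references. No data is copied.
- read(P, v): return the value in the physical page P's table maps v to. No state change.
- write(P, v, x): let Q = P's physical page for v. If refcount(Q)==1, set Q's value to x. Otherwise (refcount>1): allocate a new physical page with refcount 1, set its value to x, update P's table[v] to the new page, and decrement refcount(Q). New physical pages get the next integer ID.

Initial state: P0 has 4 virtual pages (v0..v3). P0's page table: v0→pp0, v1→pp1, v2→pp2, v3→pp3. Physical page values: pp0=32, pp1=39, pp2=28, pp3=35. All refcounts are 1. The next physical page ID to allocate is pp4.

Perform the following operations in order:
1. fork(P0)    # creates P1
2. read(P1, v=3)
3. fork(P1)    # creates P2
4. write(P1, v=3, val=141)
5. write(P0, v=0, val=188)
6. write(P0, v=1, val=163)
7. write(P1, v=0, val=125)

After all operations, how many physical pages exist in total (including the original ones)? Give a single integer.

Op 1: fork(P0) -> P1. 4 ppages; refcounts: pp0:2 pp1:2 pp2:2 pp3:2
Op 2: read(P1, v3) -> 35. No state change.
Op 3: fork(P1) -> P2. 4 ppages; refcounts: pp0:3 pp1:3 pp2:3 pp3:3
Op 4: write(P1, v3, 141). refcount(pp3)=3>1 -> COPY to pp4. 5 ppages; refcounts: pp0:3 pp1:3 pp2:3 pp3:2 pp4:1
Op 5: write(P0, v0, 188). refcount(pp0)=3>1 -> COPY to pp5. 6 ppages; refcounts: pp0:2 pp1:3 pp2:3 pp3:2 pp4:1 pp5:1
Op 6: write(P0, v1, 163). refcount(pp1)=3>1 -> COPY to pp6. 7 ppages; refcounts: pp0:2 pp1:2 pp2:3 pp3:2 pp4:1 pp5:1 pp6:1
Op 7: write(P1, v0, 125). refcount(pp0)=2>1 -> COPY to pp7. 8 ppages; refcounts: pp0:1 pp1:2 pp2:3 pp3:2 pp4:1 pp5:1 pp6:1 pp7:1

Answer: 8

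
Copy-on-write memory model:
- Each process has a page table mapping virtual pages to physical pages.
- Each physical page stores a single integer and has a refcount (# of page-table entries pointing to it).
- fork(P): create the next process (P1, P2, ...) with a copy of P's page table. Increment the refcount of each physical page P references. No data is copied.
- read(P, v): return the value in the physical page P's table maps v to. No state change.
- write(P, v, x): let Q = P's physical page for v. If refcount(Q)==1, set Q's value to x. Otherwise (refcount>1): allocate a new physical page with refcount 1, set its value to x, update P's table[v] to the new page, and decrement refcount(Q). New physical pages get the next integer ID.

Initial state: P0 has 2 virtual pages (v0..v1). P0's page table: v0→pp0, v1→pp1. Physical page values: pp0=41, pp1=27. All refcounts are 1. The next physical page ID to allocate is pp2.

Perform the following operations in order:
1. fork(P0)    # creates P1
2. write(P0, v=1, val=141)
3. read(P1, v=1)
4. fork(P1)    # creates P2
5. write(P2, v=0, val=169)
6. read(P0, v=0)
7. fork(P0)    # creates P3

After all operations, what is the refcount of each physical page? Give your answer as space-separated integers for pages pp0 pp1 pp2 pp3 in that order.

Answer: 3 2 2 1

Derivation:
Op 1: fork(P0) -> P1. 2 ppages; refcounts: pp0:2 pp1:2
Op 2: write(P0, v1, 141). refcount(pp1)=2>1 -> COPY to pp2. 3 ppages; refcounts: pp0:2 pp1:1 pp2:1
Op 3: read(P1, v1) -> 27. No state change.
Op 4: fork(P1) -> P2. 3 ppages; refcounts: pp0:3 pp1:2 pp2:1
Op 5: write(P2, v0, 169). refcount(pp0)=3>1 -> COPY to pp3. 4 ppages; refcounts: pp0:2 pp1:2 pp2:1 pp3:1
Op 6: read(P0, v0) -> 41. No state change.
Op 7: fork(P0) -> P3. 4 ppages; refcounts: pp0:3 pp1:2 pp2:2 pp3:1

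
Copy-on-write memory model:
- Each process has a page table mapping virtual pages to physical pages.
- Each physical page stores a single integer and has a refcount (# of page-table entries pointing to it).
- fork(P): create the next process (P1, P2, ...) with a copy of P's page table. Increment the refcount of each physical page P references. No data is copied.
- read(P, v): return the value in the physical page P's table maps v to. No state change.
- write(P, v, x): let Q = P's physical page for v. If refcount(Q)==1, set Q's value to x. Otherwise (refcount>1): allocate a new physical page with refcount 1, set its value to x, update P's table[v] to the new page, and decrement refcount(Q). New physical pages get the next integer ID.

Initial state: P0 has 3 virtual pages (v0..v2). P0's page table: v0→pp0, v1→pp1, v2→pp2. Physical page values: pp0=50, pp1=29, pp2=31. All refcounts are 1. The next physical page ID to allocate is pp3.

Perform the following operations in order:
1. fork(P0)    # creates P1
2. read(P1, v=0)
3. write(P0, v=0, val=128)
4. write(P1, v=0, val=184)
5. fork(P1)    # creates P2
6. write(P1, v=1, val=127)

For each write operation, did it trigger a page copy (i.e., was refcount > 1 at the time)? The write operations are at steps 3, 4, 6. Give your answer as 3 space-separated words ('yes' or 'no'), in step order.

Op 1: fork(P0) -> P1. 3 ppages; refcounts: pp0:2 pp1:2 pp2:2
Op 2: read(P1, v0) -> 50. No state change.
Op 3: write(P0, v0, 128). refcount(pp0)=2>1 -> COPY to pp3. 4 ppages; refcounts: pp0:1 pp1:2 pp2:2 pp3:1
Op 4: write(P1, v0, 184). refcount(pp0)=1 -> write in place. 4 ppages; refcounts: pp0:1 pp1:2 pp2:2 pp3:1
Op 5: fork(P1) -> P2. 4 ppages; refcounts: pp0:2 pp1:3 pp2:3 pp3:1
Op 6: write(P1, v1, 127). refcount(pp1)=3>1 -> COPY to pp4. 5 ppages; refcounts: pp0:2 pp1:2 pp2:3 pp3:1 pp4:1

yes no yes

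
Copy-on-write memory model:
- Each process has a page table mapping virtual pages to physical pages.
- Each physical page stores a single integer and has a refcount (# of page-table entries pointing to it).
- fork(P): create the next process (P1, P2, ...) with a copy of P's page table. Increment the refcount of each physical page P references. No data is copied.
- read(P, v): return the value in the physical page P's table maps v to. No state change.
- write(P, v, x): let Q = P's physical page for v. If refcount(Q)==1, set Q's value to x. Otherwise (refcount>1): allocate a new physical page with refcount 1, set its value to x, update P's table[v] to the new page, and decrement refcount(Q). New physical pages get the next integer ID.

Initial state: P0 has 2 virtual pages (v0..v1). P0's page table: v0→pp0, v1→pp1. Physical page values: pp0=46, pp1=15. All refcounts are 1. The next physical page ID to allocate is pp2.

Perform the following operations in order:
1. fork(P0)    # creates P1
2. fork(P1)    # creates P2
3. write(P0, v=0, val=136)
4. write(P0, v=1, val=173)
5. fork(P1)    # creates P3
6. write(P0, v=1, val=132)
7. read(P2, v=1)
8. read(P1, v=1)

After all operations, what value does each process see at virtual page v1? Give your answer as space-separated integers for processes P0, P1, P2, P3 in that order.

Op 1: fork(P0) -> P1. 2 ppages; refcounts: pp0:2 pp1:2
Op 2: fork(P1) -> P2. 2 ppages; refcounts: pp0:3 pp1:3
Op 3: write(P0, v0, 136). refcount(pp0)=3>1 -> COPY to pp2. 3 ppages; refcounts: pp0:2 pp1:3 pp2:1
Op 4: write(P0, v1, 173). refcount(pp1)=3>1 -> COPY to pp3. 4 ppages; refcounts: pp0:2 pp1:2 pp2:1 pp3:1
Op 5: fork(P1) -> P3. 4 ppages; refcounts: pp0:3 pp1:3 pp2:1 pp3:1
Op 6: write(P0, v1, 132). refcount(pp3)=1 -> write in place. 4 ppages; refcounts: pp0:3 pp1:3 pp2:1 pp3:1
Op 7: read(P2, v1) -> 15. No state change.
Op 8: read(P1, v1) -> 15. No state change.
P0: v1 -> pp3 = 132
P1: v1 -> pp1 = 15
P2: v1 -> pp1 = 15
P3: v1 -> pp1 = 15

Answer: 132 15 15 15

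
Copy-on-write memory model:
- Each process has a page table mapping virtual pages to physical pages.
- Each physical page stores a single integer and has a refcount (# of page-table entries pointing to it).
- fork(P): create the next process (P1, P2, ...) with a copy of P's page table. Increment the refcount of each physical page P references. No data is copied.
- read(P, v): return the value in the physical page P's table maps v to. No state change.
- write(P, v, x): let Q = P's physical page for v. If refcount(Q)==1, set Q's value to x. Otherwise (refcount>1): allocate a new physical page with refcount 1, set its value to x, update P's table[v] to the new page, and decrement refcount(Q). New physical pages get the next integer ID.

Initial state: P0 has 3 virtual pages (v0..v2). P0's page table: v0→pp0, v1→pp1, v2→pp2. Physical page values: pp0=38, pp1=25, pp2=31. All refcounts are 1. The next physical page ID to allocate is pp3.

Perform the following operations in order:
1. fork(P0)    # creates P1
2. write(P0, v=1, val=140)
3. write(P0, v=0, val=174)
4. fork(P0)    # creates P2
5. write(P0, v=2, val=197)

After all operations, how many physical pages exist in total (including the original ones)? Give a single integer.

Answer: 6

Derivation:
Op 1: fork(P0) -> P1. 3 ppages; refcounts: pp0:2 pp1:2 pp2:2
Op 2: write(P0, v1, 140). refcount(pp1)=2>1 -> COPY to pp3. 4 ppages; refcounts: pp0:2 pp1:1 pp2:2 pp3:1
Op 3: write(P0, v0, 174). refcount(pp0)=2>1 -> COPY to pp4. 5 ppages; refcounts: pp0:1 pp1:1 pp2:2 pp3:1 pp4:1
Op 4: fork(P0) -> P2. 5 ppages; refcounts: pp0:1 pp1:1 pp2:3 pp3:2 pp4:2
Op 5: write(P0, v2, 197). refcount(pp2)=3>1 -> COPY to pp5. 6 ppages; refcounts: pp0:1 pp1:1 pp2:2 pp3:2 pp4:2 pp5:1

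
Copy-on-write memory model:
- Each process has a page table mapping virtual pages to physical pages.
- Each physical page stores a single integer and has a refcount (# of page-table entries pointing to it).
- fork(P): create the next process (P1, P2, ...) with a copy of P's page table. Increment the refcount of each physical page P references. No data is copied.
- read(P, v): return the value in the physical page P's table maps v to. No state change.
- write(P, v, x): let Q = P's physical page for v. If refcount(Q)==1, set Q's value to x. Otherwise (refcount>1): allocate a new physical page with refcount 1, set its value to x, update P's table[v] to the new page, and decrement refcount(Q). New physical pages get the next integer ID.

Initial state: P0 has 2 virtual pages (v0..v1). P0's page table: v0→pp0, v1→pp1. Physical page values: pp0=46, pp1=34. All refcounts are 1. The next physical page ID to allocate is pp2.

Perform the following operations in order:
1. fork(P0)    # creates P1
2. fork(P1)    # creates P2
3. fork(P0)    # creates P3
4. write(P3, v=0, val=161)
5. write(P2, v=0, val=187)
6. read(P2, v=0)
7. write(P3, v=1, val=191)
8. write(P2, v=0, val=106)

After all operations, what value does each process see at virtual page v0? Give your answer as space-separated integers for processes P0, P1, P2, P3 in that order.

Op 1: fork(P0) -> P1. 2 ppages; refcounts: pp0:2 pp1:2
Op 2: fork(P1) -> P2. 2 ppages; refcounts: pp0:3 pp1:3
Op 3: fork(P0) -> P3. 2 ppages; refcounts: pp0:4 pp1:4
Op 4: write(P3, v0, 161). refcount(pp0)=4>1 -> COPY to pp2. 3 ppages; refcounts: pp0:3 pp1:4 pp2:1
Op 5: write(P2, v0, 187). refcount(pp0)=3>1 -> COPY to pp3. 4 ppages; refcounts: pp0:2 pp1:4 pp2:1 pp3:1
Op 6: read(P2, v0) -> 187. No state change.
Op 7: write(P3, v1, 191). refcount(pp1)=4>1 -> COPY to pp4. 5 ppages; refcounts: pp0:2 pp1:3 pp2:1 pp3:1 pp4:1
Op 8: write(P2, v0, 106). refcount(pp3)=1 -> write in place. 5 ppages; refcounts: pp0:2 pp1:3 pp2:1 pp3:1 pp4:1
P0: v0 -> pp0 = 46
P1: v0 -> pp0 = 46
P2: v0 -> pp3 = 106
P3: v0 -> pp2 = 161

Answer: 46 46 106 161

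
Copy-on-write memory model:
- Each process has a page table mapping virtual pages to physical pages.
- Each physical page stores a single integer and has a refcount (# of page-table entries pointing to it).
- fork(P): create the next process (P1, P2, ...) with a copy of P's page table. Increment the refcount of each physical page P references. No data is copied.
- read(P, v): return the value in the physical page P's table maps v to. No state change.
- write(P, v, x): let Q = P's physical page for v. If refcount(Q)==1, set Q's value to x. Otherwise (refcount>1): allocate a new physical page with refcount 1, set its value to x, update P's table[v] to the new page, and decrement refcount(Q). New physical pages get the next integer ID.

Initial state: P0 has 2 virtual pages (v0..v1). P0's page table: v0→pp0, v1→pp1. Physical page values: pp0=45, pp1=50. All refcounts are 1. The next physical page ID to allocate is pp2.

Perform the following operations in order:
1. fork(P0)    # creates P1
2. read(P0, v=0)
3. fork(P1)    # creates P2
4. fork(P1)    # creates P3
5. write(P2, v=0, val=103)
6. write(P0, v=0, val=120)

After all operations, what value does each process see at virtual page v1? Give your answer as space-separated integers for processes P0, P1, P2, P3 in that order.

Op 1: fork(P0) -> P1. 2 ppages; refcounts: pp0:2 pp1:2
Op 2: read(P0, v0) -> 45. No state change.
Op 3: fork(P1) -> P2. 2 ppages; refcounts: pp0:3 pp1:3
Op 4: fork(P1) -> P3. 2 ppages; refcounts: pp0:4 pp1:4
Op 5: write(P2, v0, 103). refcount(pp0)=4>1 -> COPY to pp2. 3 ppages; refcounts: pp0:3 pp1:4 pp2:1
Op 6: write(P0, v0, 120). refcount(pp0)=3>1 -> COPY to pp3. 4 ppages; refcounts: pp0:2 pp1:4 pp2:1 pp3:1
P0: v1 -> pp1 = 50
P1: v1 -> pp1 = 50
P2: v1 -> pp1 = 50
P3: v1 -> pp1 = 50

Answer: 50 50 50 50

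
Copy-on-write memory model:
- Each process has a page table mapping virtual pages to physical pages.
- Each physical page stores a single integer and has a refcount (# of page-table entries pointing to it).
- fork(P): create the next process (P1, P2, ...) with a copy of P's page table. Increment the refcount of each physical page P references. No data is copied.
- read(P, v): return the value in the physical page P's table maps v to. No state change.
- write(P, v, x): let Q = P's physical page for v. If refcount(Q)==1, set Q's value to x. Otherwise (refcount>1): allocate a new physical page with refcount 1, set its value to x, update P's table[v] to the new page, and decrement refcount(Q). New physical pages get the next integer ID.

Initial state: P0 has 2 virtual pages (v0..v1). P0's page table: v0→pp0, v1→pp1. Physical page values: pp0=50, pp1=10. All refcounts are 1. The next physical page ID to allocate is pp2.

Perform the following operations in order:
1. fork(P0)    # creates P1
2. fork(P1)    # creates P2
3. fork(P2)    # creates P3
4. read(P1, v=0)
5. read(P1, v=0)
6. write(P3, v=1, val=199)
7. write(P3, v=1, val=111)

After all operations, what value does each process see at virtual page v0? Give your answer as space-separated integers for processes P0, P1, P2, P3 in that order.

Answer: 50 50 50 50

Derivation:
Op 1: fork(P0) -> P1. 2 ppages; refcounts: pp0:2 pp1:2
Op 2: fork(P1) -> P2. 2 ppages; refcounts: pp0:3 pp1:3
Op 3: fork(P2) -> P3. 2 ppages; refcounts: pp0:4 pp1:4
Op 4: read(P1, v0) -> 50. No state change.
Op 5: read(P1, v0) -> 50. No state change.
Op 6: write(P3, v1, 199). refcount(pp1)=4>1 -> COPY to pp2. 3 ppages; refcounts: pp0:4 pp1:3 pp2:1
Op 7: write(P3, v1, 111). refcount(pp2)=1 -> write in place. 3 ppages; refcounts: pp0:4 pp1:3 pp2:1
P0: v0 -> pp0 = 50
P1: v0 -> pp0 = 50
P2: v0 -> pp0 = 50
P3: v0 -> pp0 = 50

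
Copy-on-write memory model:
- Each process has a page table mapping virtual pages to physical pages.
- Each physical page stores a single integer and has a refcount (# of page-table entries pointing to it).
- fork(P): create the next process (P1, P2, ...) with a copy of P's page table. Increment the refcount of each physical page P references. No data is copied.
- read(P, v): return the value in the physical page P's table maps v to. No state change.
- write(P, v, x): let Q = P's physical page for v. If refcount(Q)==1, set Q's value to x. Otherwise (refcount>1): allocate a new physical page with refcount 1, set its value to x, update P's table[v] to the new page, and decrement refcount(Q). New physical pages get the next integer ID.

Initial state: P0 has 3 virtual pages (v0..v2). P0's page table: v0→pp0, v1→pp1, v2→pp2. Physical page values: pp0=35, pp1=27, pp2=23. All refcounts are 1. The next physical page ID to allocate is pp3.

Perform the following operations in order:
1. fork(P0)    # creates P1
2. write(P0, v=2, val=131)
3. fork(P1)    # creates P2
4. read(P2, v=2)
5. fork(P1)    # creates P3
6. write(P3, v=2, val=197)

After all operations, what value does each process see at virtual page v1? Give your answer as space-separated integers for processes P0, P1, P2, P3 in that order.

Answer: 27 27 27 27

Derivation:
Op 1: fork(P0) -> P1. 3 ppages; refcounts: pp0:2 pp1:2 pp2:2
Op 2: write(P0, v2, 131). refcount(pp2)=2>1 -> COPY to pp3. 4 ppages; refcounts: pp0:2 pp1:2 pp2:1 pp3:1
Op 3: fork(P1) -> P2. 4 ppages; refcounts: pp0:3 pp1:3 pp2:2 pp3:1
Op 4: read(P2, v2) -> 23. No state change.
Op 5: fork(P1) -> P3. 4 ppages; refcounts: pp0:4 pp1:4 pp2:3 pp3:1
Op 6: write(P3, v2, 197). refcount(pp2)=3>1 -> COPY to pp4. 5 ppages; refcounts: pp0:4 pp1:4 pp2:2 pp3:1 pp4:1
P0: v1 -> pp1 = 27
P1: v1 -> pp1 = 27
P2: v1 -> pp1 = 27
P3: v1 -> pp1 = 27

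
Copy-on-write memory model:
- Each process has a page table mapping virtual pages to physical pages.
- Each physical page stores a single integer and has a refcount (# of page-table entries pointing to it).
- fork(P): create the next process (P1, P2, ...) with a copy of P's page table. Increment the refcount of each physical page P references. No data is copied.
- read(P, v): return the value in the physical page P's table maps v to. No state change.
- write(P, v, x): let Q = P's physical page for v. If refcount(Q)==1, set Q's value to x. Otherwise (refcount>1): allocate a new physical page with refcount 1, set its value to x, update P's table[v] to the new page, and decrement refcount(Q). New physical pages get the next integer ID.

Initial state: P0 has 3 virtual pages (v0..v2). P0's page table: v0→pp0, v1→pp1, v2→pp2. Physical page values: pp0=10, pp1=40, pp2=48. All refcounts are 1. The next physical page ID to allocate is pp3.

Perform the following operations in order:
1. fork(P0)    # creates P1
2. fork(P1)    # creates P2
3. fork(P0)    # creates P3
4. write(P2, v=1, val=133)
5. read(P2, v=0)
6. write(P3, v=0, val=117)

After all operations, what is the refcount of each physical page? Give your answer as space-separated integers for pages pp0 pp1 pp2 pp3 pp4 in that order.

Op 1: fork(P0) -> P1. 3 ppages; refcounts: pp0:2 pp1:2 pp2:2
Op 2: fork(P1) -> P2. 3 ppages; refcounts: pp0:3 pp1:3 pp2:3
Op 3: fork(P0) -> P3. 3 ppages; refcounts: pp0:4 pp1:4 pp2:4
Op 4: write(P2, v1, 133). refcount(pp1)=4>1 -> COPY to pp3. 4 ppages; refcounts: pp0:4 pp1:3 pp2:4 pp3:1
Op 5: read(P2, v0) -> 10. No state change.
Op 6: write(P3, v0, 117). refcount(pp0)=4>1 -> COPY to pp4. 5 ppages; refcounts: pp0:3 pp1:3 pp2:4 pp3:1 pp4:1

Answer: 3 3 4 1 1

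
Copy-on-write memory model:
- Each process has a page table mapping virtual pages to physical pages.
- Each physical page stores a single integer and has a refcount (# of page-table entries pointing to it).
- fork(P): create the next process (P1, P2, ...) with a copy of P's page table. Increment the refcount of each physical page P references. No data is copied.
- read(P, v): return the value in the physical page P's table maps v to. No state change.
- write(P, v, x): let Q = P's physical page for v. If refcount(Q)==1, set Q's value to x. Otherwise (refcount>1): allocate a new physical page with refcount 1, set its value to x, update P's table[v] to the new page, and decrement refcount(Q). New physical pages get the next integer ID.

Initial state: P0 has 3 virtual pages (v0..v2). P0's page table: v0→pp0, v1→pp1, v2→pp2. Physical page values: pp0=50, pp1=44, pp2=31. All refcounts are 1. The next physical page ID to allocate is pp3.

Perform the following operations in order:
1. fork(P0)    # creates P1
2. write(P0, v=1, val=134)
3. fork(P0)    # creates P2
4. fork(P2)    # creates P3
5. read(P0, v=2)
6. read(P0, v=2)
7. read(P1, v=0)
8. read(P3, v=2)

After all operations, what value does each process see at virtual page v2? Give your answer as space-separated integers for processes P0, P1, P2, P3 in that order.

Op 1: fork(P0) -> P1. 3 ppages; refcounts: pp0:2 pp1:2 pp2:2
Op 2: write(P0, v1, 134). refcount(pp1)=2>1 -> COPY to pp3. 4 ppages; refcounts: pp0:2 pp1:1 pp2:2 pp3:1
Op 3: fork(P0) -> P2. 4 ppages; refcounts: pp0:3 pp1:1 pp2:3 pp3:2
Op 4: fork(P2) -> P3. 4 ppages; refcounts: pp0:4 pp1:1 pp2:4 pp3:3
Op 5: read(P0, v2) -> 31. No state change.
Op 6: read(P0, v2) -> 31. No state change.
Op 7: read(P1, v0) -> 50. No state change.
Op 8: read(P3, v2) -> 31. No state change.
P0: v2 -> pp2 = 31
P1: v2 -> pp2 = 31
P2: v2 -> pp2 = 31
P3: v2 -> pp2 = 31

Answer: 31 31 31 31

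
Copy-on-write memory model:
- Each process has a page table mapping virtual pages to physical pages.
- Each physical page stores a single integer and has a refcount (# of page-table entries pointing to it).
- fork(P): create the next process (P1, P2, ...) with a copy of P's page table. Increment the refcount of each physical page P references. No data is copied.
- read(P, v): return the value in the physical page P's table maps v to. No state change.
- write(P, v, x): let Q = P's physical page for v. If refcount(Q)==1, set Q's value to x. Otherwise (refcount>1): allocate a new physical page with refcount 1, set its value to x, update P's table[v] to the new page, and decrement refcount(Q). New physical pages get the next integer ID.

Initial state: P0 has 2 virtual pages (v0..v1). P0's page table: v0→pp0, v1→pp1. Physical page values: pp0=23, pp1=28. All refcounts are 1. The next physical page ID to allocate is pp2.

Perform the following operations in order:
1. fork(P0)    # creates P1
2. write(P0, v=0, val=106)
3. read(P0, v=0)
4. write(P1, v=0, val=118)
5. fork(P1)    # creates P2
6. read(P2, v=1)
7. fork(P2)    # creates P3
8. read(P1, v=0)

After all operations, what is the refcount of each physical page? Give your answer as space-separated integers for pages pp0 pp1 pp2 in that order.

Op 1: fork(P0) -> P1. 2 ppages; refcounts: pp0:2 pp1:2
Op 2: write(P0, v0, 106). refcount(pp0)=2>1 -> COPY to pp2. 3 ppages; refcounts: pp0:1 pp1:2 pp2:1
Op 3: read(P0, v0) -> 106. No state change.
Op 4: write(P1, v0, 118). refcount(pp0)=1 -> write in place. 3 ppages; refcounts: pp0:1 pp1:2 pp2:1
Op 5: fork(P1) -> P2. 3 ppages; refcounts: pp0:2 pp1:3 pp2:1
Op 6: read(P2, v1) -> 28. No state change.
Op 7: fork(P2) -> P3. 3 ppages; refcounts: pp0:3 pp1:4 pp2:1
Op 8: read(P1, v0) -> 118. No state change.

Answer: 3 4 1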